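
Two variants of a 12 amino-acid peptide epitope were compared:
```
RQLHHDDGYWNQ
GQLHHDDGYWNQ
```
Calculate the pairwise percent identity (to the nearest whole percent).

92%

Mismatch at position 1 (1-based): 1 of 12.
Identical positions: 11/12 = 91.67% → 92%.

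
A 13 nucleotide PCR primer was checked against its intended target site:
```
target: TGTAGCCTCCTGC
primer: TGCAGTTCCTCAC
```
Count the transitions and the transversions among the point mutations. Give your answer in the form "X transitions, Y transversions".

Mismatches (1-based):
base 3: T→C (pyrimidine→pyrimidine, transition)
base 6: C→T (pyrimidine→pyrimidine, transition)
base 7: C→T (pyrimidine→pyrimidine, transition)
base 8: T→C (pyrimidine→pyrimidine, transition)
base 10: C→T (pyrimidine→pyrimidine, transition)
base 11: T→C (pyrimidine→pyrimidine, transition)
base 12: G→A (purine→purine, transition)

7 transitions, 0 transversions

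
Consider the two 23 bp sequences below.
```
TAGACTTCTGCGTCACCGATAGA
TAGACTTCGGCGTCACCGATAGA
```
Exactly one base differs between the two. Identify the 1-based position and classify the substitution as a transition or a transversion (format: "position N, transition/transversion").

Position 9 changes T→G. T is a pyrimidine and G is a purine, so this is a transversion.

position 9, transversion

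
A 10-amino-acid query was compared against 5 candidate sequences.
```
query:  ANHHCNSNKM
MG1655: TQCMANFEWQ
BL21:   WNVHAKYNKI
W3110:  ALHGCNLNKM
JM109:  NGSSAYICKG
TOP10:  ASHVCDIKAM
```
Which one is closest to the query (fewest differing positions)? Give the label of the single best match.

W3110

MG1655 differs at 9 positions; BL21 differs at 6 positions; W3110 differs at 3 positions; JM109 differs at 9 positions; TOP10 differs at 6 positions. The closest is W3110.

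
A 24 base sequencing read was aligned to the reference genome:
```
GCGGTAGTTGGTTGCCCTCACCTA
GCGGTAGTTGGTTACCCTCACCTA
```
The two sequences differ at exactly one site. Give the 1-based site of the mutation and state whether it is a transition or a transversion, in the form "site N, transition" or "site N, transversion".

Site 14 changes G→A. G is a purine and A is a purine, so this is a transition.

site 14, transition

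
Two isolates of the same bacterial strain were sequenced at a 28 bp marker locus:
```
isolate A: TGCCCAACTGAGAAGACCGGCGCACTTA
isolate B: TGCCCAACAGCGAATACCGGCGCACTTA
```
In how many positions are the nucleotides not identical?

The sequences differ at positions 9, 11, 15 (1-based) — 3 in total.

3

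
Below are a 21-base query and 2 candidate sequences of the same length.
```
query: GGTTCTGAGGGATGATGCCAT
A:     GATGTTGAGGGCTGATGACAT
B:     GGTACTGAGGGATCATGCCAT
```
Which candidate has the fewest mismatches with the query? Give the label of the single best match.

A differs at 5 positions; B differs at 2 positions. The closest is B.

B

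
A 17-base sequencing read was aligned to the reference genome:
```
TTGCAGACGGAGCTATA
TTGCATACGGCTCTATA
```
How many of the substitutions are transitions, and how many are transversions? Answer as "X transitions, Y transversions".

Transitions (purine↔purine or pyrimidine↔pyrimidine): none.
Transversions (purine↔pyrimidine): 6 G→T, 11 A→C, 12 G→T.

0 transitions, 3 transversions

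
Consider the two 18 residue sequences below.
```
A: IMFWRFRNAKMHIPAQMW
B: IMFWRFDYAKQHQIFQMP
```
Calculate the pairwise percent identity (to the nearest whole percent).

7 positions differ (7, 8, 11, 13, 14, 15, 18), so 11 of 18 match: 11/18 = 61.11%.

61%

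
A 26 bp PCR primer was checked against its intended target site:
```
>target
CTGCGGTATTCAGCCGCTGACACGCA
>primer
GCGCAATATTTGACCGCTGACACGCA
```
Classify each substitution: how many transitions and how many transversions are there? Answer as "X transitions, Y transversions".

6 transitions, 1 transversion

Transitions (purine↔purine or pyrimidine↔pyrimidine): 2 T→C, 5 G→A, 6 G→A, 11 C→T, 12 A→G, 13 G→A.
Transversions (purine↔pyrimidine): 1 C→G.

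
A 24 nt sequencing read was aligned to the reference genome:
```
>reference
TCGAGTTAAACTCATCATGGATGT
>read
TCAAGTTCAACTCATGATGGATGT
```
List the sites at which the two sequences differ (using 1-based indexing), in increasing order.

3, 8, 16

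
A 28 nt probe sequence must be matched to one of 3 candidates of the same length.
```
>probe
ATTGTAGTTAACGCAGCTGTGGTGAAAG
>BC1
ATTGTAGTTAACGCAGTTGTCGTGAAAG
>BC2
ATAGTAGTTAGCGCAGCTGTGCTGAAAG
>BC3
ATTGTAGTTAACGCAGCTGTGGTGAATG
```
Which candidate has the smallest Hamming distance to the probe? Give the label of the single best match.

BC3

Hamming distances to probe — BC1: 2; BC2: 3; BC3: 1.
Smallest is BC3 with 1 mismatch.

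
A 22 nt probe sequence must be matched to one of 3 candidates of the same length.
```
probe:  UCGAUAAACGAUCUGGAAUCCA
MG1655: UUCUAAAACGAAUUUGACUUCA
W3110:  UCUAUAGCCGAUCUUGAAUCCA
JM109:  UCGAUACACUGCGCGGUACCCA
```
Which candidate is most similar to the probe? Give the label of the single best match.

MG1655 differs at 9 sites; W3110 differs at 4 sites; JM109 differs at 8 sites. The closest is W3110.

W3110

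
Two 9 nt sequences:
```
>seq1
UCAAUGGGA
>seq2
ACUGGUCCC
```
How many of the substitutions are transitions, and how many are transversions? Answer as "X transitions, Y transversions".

1 transition, 7 transversions

Transitions (purine↔purine or pyrimidine↔pyrimidine): 4 A→G.
Transversions (purine↔pyrimidine): 1 U→A, 3 A→U, 5 U→G, 6 G→U, 7 G→C, 8 G→C, 9 A→C.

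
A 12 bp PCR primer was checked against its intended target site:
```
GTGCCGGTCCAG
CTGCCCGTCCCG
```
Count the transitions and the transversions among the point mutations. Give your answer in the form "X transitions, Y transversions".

0 transitions, 3 transversions

Transitions (purine↔purine or pyrimidine↔pyrimidine): none.
Transversions (purine↔pyrimidine): 1 G→C, 6 G→C, 11 A→C.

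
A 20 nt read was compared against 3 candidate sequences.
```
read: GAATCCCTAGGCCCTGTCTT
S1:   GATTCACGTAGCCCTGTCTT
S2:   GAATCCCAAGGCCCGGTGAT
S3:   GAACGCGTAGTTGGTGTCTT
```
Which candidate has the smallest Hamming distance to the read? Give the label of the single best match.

S2

S1 differs at 5 bases; S2 differs at 4 bases; S3 differs at 7 bases. The closest is S2.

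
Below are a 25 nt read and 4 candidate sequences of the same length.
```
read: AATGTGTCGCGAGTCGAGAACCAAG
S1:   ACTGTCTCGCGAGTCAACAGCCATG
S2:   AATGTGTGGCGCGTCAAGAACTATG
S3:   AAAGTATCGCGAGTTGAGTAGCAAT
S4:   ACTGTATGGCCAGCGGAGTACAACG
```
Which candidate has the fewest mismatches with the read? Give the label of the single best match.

S2

S1 differs at 6 sites; S2 differs at 5 sites; S3 differs at 6 sites; S4 differs at 9 sites. The closest is S2.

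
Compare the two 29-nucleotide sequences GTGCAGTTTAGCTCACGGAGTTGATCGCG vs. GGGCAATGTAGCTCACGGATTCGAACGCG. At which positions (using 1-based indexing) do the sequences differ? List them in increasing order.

Differences at position 2 (T→G), position 6 (G→A), position 8 (T→G), position 20 (G→T), position 22 (T→C), position 25 (T→A).

2, 6, 8, 20, 22, 25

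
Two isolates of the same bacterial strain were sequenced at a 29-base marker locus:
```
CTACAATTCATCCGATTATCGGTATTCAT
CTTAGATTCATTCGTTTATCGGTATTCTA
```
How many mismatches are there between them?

7

Mismatches (1-based): position 3: A→T; position 4: C→A; position 5: A→G; position 12: C→T; position 15: A→T; position 28: A→T; position 29: T→A.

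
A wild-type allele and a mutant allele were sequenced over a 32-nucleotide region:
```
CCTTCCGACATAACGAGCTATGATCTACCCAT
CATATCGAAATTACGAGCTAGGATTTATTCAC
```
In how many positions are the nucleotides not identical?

10

Comparing position by position, 10 positions differ: 2 (C/A), 4 (T/A), 5 (C/T), 9 (C/A), 12 (A/T), 21 (T/G), 25 (C/T), 28 (C/T), 29 (C/T), 32 (T/C).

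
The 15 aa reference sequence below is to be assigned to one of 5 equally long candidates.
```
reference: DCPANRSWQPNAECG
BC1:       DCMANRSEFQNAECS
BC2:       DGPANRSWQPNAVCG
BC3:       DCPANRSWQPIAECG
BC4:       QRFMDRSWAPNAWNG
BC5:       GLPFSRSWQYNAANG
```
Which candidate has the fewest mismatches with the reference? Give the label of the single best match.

Hamming distances to reference — BC1: 5; BC2: 2; BC3: 1; BC4: 8; BC5: 7.
Smallest is BC3 with 1 mismatch.

BC3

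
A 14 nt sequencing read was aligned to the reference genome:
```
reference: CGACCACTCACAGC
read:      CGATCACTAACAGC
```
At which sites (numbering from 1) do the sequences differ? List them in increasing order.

4, 9

Differences at site 4 (C→T), site 9 (C→A).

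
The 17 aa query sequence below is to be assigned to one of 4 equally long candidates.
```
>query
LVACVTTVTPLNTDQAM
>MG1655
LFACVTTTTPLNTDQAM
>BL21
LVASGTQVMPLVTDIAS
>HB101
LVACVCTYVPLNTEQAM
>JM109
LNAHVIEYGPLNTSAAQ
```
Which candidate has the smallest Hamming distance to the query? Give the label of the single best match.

MG1655

MG1655 differs at 2 residues; BL21 differs at 7 residues; HB101 differs at 4 residues; JM109 differs at 9 residues. The closest is MG1655.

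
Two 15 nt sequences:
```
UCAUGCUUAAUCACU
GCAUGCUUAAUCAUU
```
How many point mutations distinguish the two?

2

Mismatches (1-based): site 1: U→G; site 14: C→U.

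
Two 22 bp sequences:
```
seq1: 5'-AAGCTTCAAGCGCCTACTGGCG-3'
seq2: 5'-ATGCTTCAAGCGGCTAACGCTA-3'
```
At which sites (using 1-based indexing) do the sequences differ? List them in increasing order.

Scanning 1-based: 2: A/T; 13: C/G; 17: C/A; 18: T/C; 20: G/C; 21: C/T; 22: G/A.

2, 13, 17, 18, 20, 21, 22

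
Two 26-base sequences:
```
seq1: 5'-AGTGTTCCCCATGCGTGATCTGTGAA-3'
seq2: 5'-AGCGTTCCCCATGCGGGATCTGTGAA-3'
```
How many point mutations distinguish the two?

Comparing position by position, 2 bases differ: 3 (T/C), 16 (T/G).

2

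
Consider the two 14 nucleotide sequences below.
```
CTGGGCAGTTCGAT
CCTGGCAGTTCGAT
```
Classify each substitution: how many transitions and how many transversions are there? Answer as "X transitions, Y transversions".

1 transition, 1 transversion

Transitions (purine↔purine or pyrimidine↔pyrimidine): 2 T→C.
Transversions (purine↔pyrimidine): 3 G→T.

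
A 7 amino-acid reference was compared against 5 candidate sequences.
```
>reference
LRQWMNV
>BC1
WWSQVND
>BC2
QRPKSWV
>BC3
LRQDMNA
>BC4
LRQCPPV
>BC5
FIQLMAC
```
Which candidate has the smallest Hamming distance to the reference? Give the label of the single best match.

Hamming distances to reference — BC1: 6; BC2: 5; BC3: 2; BC4: 3; BC5: 5.
Smallest is BC3 with 2 mismatches.

BC3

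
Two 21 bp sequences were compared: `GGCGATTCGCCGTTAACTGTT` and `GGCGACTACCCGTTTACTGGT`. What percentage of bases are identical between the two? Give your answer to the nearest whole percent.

76%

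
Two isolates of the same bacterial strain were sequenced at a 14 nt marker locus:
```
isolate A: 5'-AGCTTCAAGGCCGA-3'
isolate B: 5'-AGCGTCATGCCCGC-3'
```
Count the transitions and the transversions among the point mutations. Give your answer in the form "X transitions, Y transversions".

0 transitions, 4 transversions

Mismatches (1-based):
site 4: T→G (pyrimidine→purine, transversion)
site 8: A→T (purine→pyrimidine, transversion)
site 10: G→C (purine→pyrimidine, transversion)
site 14: A→C (purine→pyrimidine, transversion)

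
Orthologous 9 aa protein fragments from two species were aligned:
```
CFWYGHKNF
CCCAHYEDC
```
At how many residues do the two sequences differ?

Comparing position by position, 8 residues differ: 2 (F/C), 3 (W/C), 4 (Y/A), 5 (G/H), 6 (H/Y), 7 (K/E), 8 (N/D), 9 (F/C).

8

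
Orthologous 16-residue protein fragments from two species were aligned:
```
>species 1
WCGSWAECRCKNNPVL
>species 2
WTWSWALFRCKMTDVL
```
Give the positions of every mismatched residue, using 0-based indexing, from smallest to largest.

1, 2, 6, 7, 11, 12, 13

Differences at position 1 (C→T), position 2 (G→W), position 6 (E→L), position 7 (C→F), position 11 (N→M), position 12 (N→T), position 13 (P→D).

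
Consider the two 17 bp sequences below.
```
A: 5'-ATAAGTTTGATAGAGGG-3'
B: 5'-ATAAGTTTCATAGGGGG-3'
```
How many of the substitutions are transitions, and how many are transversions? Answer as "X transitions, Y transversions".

1 transition, 1 transversion

Transitions (purine↔purine or pyrimidine↔pyrimidine): 14 A→G.
Transversions (purine↔pyrimidine): 9 G→C.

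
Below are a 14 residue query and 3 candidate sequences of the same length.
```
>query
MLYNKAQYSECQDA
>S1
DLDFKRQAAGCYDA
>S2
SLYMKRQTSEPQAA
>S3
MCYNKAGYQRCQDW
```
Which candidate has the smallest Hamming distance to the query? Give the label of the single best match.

S3

Hamming distances to query — S1: 8; S2: 6; S3: 5.
Smallest is S3 with 5 mismatches.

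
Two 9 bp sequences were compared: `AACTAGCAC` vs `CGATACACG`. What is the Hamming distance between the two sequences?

7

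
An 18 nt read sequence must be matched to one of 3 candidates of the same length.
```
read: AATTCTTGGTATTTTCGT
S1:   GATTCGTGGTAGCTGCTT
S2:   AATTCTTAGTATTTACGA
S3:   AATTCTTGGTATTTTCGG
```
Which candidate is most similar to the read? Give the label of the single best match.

S1 differs at 6 bases; S2 differs at 3 bases; S3 differs at 1 base. The closest is S3.

S3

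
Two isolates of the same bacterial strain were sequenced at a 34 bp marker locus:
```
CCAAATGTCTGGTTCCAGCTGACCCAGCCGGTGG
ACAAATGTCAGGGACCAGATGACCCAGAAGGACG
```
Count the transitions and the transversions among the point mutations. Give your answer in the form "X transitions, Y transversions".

0 transitions, 9 transversions

Mismatches (1-based):
position 1: C→A (pyrimidine→purine, transversion)
position 10: T→A (pyrimidine→purine, transversion)
position 13: T→G (pyrimidine→purine, transversion)
position 14: T→A (pyrimidine→purine, transversion)
position 19: C→A (pyrimidine→purine, transversion)
position 28: C→A (pyrimidine→purine, transversion)
position 29: C→A (pyrimidine→purine, transversion)
position 32: T→A (pyrimidine→purine, transversion)
position 33: G→C (purine→pyrimidine, transversion)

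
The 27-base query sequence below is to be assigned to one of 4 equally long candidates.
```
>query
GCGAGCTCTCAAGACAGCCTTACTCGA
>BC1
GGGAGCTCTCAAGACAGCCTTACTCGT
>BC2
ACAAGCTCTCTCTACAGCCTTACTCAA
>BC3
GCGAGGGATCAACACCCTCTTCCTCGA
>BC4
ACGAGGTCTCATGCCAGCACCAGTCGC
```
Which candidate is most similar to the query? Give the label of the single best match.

BC1 differs at 2 bases; BC2 differs at 6 bases; BC3 differs at 8 bases; BC4 differs at 9 bases. The closest is BC1.

BC1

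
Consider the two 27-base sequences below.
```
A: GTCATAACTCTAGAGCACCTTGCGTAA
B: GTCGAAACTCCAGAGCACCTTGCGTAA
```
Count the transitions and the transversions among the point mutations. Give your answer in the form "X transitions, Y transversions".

Transitions (purine↔purine or pyrimidine↔pyrimidine): 4 A→G, 11 T→C.
Transversions (purine↔pyrimidine): 5 T→A.

2 transitions, 1 transversion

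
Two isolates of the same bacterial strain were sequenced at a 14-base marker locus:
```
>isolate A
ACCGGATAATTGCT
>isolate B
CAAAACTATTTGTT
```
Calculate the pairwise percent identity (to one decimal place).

8 positions differ (1, 2, 3, 4, 5, 6, 9, 13), so 6 of 14 match: 6/14 = 42.86%.

42.9%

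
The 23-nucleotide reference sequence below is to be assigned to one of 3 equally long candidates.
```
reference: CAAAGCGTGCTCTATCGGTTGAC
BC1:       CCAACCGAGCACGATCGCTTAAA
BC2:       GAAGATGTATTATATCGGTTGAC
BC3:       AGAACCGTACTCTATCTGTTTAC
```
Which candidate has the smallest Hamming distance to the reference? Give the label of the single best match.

BC3

BC1 differs at 8 bases; BC2 differs at 7 bases; BC3 differs at 6 bases. The closest is BC3.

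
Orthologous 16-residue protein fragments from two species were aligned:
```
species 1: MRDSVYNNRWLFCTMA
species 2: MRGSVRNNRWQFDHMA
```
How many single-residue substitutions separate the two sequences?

5

The sequences differ at positions 3, 6, 11, 13, 14 (1-based) — 5 in total.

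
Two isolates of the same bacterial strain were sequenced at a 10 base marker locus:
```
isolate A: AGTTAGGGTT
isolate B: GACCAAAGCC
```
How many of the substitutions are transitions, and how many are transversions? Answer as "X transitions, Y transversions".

8 transitions, 0 transversions

Mismatches (1-based):
site 1: A→G (purine→purine, transition)
site 2: G→A (purine→purine, transition)
site 3: T→C (pyrimidine→pyrimidine, transition)
site 4: T→C (pyrimidine→pyrimidine, transition)
site 6: G→A (purine→purine, transition)
site 7: G→A (purine→purine, transition)
site 9: T→C (pyrimidine→pyrimidine, transition)
site 10: T→C (pyrimidine→pyrimidine, transition)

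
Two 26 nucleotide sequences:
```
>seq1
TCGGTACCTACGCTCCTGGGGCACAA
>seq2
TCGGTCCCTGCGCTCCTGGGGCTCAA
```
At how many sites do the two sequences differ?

3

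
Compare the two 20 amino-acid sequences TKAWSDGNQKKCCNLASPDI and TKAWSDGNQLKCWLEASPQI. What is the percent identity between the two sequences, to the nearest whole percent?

75%

5 positions differ (10, 13, 14, 15, 19), so 15 of 20 match: 15/20 = 75%.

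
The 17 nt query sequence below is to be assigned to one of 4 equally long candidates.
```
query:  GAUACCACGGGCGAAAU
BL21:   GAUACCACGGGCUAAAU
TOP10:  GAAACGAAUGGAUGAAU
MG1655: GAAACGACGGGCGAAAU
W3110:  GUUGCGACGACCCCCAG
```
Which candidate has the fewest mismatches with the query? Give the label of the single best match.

Hamming distances to query — BL21: 1; TOP10: 7; MG1655: 2; W3110: 9.
Smallest is BL21 with 1 mismatch.

BL21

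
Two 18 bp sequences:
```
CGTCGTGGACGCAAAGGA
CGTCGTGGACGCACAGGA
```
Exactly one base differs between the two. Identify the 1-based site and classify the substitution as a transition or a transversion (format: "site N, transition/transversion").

site 14, transversion

Site 14 changes A→C. A is a purine and C is a pyrimidine, so this is a transversion.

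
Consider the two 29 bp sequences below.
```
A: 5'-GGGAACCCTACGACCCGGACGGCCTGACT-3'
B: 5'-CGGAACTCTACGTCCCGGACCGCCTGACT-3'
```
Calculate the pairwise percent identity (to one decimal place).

86.2%

4 positions differ (1, 7, 13, 21), so 25 of 29 match: 25/29 = 86.21%.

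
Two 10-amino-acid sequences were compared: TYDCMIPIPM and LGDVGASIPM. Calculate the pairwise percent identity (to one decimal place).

Mismatches at positions 1, 2, 4, 5, 6, 7 (1-based): 6 of 10.
Identical positions: 4/10 = 40% → 40.0%.

40.0%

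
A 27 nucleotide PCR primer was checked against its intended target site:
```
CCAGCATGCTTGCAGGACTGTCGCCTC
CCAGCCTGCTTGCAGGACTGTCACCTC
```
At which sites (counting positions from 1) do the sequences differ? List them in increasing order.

6, 23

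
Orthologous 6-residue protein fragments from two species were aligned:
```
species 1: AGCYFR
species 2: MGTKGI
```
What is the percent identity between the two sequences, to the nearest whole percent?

17%

Mismatches at positions 1, 3, 4, 5, 6 (1-based): 5 of 6.
Identical positions: 1/6 = 16.67% → 17%.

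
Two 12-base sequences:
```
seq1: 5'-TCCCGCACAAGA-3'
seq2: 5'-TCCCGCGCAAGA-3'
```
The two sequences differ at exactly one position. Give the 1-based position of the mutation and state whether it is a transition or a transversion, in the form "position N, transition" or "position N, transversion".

Position 7 changes A→G. A is a purine and G is a purine, so this is a transition.

position 7, transition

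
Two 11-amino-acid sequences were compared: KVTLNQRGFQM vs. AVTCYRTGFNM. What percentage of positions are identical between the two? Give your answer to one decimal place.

45.5%

6 positions differ (1, 4, 5, 6, 7, 10), so 5 of 11 match: 5/11 = 45.45%.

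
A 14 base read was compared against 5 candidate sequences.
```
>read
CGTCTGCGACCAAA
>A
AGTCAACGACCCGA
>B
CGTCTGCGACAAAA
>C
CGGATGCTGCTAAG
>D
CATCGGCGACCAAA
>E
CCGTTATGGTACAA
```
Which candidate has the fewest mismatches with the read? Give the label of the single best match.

B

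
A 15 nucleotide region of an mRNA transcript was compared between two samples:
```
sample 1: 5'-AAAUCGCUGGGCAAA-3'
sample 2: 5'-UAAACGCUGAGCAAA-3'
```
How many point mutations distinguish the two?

3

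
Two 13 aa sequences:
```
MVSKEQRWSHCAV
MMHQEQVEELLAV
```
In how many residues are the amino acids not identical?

8

Comparing position by position, 8 residues differ: 2 (V/M), 3 (S/H), 4 (K/Q), 7 (R/V), 8 (W/E), 9 (S/E), 10 (H/L), 11 (C/L).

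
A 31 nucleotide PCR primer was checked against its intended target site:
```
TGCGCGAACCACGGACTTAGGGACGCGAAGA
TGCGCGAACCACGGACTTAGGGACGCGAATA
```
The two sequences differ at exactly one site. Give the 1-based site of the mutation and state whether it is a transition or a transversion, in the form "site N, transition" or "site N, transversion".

site 30, transversion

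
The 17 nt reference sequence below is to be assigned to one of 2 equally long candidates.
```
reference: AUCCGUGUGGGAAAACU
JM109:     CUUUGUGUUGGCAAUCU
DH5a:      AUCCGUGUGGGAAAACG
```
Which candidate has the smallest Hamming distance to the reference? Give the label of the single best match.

DH5a

Hamming distances to reference — JM109: 6; DH5a: 1.
Smallest is DH5a with 1 mismatch.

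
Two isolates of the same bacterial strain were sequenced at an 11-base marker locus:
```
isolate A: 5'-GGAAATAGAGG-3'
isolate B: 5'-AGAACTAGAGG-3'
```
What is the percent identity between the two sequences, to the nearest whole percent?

Mismatches at positions 1, 5 (1-based): 2 of 11.
Identical positions: 9/11 = 81.82% → 82%.

82%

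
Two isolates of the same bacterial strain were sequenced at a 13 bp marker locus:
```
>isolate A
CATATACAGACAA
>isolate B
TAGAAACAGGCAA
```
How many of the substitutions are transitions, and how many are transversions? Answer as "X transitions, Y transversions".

2 transitions, 2 transversions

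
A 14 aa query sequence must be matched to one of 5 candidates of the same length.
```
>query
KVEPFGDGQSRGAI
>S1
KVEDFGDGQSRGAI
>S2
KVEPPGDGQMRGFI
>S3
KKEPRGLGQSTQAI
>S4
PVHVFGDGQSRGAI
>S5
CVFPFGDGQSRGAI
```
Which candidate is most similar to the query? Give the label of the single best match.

Hamming distances to query — S1: 1; S2: 3; S3: 5; S4: 3; S5: 2.
Smallest is S1 with 1 mismatch.

S1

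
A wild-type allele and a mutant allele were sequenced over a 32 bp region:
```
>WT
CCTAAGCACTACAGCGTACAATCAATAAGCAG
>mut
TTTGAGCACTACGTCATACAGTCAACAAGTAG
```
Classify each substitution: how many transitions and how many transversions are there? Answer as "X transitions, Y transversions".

8 transitions, 1 transversion

Mismatches (1-based):
position 1: C→T (pyrimidine→pyrimidine, transition)
position 2: C→T (pyrimidine→pyrimidine, transition)
position 4: A→G (purine→purine, transition)
position 13: A→G (purine→purine, transition)
position 14: G→T (purine→pyrimidine, transversion)
position 16: G→A (purine→purine, transition)
position 21: A→G (purine→purine, transition)
position 26: T→C (pyrimidine→pyrimidine, transition)
position 30: C→T (pyrimidine→pyrimidine, transition)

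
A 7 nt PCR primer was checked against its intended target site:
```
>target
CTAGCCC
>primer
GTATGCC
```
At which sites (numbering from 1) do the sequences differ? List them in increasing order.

1, 4, 5

Differences at site 1 (C→G), site 4 (G→T), site 5 (C→G).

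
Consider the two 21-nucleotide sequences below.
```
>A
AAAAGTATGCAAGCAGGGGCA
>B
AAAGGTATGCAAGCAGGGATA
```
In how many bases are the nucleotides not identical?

3

The sequences differ at bases 4, 19, 20 (1-based) — 3 in total.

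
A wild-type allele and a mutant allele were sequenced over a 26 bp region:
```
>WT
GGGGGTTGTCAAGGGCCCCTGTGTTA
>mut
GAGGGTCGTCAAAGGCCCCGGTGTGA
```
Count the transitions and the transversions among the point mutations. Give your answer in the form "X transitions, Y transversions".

3 transitions, 2 transversions

Transitions (purine↔purine or pyrimidine↔pyrimidine): 2 G→A, 7 T→C, 13 G→A.
Transversions (purine↔pyrimidine): 20 T→G, 25 T→G.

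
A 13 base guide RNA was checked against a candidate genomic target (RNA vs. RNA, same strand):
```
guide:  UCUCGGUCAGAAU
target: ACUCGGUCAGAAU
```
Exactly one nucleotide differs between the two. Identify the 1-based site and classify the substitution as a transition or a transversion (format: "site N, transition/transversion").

site 1, transversion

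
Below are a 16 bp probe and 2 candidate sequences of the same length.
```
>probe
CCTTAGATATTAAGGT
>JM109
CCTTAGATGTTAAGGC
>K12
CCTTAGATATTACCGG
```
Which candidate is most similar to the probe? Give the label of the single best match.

JM109

Hamming distances to probe — JM109: 2; K12: 3.
Smallest is JM109 with 2 mismatches.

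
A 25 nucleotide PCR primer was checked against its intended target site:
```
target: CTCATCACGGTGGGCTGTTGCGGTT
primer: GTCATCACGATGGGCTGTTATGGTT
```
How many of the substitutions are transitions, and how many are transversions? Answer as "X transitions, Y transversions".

Mismatches (1-based):
position 1: C→G (pyrimidine→purine, transversion)
position 10: G→A (purine→purine, transition)
position 20: G→A (purine→purine, transition)
position 21: C→T (pyrimidine→pyrimidine, transition)

3 transitions, 1 transversion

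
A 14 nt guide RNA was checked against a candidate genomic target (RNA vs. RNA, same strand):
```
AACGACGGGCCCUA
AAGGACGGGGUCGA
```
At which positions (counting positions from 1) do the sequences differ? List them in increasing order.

3, 10, 11, 13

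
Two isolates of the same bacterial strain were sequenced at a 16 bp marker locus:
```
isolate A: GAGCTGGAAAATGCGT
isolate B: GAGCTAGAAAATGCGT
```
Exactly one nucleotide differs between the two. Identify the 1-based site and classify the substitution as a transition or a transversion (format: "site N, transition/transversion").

Site 6 changes G→A. G is a purine and A is a purine, so this is a transition.

site 6, transition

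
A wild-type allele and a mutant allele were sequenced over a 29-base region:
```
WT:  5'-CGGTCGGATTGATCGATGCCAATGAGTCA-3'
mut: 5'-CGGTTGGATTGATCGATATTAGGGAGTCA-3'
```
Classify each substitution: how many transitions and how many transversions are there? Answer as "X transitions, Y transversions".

Mismatches (1-based):
site 5: C→T (pyrimidine→pyrimidine, transition)
site 18: G→A (purine→purine, transition)
site 19: C→T (pyrimidine→pyrimidine, transition)
site 20: C→T (pyrimidine→pyrimidine, transition)
site 22: A→G (purine→purine, transition)
site 23: T→G (pyrimidine→purine, transversion)

5 transitions, 1 transversion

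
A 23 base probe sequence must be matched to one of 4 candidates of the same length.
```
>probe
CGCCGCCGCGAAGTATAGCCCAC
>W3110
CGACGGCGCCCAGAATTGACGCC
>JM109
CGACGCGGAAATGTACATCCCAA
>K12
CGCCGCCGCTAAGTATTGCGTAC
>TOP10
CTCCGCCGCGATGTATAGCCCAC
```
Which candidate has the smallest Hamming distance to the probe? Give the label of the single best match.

Hamming distances to probe — W3110: 9; JM109: 8; K12: 4; TOP10: 2.
Smallest is TOP10 with 2 mismatches.

TOP10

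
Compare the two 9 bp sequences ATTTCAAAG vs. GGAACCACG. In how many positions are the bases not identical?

Comparing position by position, 6 positions differ: 1 (A/G), 2 (T/G), 3 (T/A), 4 (T/A), 6 (A/C), 8 (A/C).

6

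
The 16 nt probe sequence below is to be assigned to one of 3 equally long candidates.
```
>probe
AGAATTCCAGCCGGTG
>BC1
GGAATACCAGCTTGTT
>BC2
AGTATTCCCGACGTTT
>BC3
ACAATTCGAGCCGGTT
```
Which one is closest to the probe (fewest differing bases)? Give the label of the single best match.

BC3

BC1 differs at 5 bases; BC2 differs at 5 bases; BC3 differs at 3 bases. The closest is BC3.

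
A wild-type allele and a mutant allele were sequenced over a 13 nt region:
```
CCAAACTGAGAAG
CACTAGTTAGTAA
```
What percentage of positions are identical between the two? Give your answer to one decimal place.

Mismatches at positions 2, 3, 4, 6, 8, 11, 13 (1-based): 7 of 13.
Identical positions: 6/13 = 46.15% → 46.2%.

46.2%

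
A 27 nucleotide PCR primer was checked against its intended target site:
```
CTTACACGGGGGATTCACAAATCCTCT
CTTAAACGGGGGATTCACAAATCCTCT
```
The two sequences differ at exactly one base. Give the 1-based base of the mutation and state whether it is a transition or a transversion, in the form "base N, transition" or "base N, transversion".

The sequences differ only at base 5: C→A (pyrimidine→purine), a transversion.

base 5, transversion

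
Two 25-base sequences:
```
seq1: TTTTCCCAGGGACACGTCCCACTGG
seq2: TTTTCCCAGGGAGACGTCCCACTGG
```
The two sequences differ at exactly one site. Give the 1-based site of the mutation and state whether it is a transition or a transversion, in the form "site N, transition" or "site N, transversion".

site 13, transversion

The sequences differ only at site 13: C→G (pyrimidine→purine), a transversion.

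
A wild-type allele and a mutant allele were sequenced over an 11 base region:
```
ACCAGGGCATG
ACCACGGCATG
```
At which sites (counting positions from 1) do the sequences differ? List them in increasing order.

5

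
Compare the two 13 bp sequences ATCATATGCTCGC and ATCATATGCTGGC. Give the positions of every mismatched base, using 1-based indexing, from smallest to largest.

Differences at position 11 (C→G).

11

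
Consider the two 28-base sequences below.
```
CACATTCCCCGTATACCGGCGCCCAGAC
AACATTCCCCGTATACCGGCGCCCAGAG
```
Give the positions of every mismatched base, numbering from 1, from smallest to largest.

1, 28

Scanning 1-based: 1: C/A; 28: C/G.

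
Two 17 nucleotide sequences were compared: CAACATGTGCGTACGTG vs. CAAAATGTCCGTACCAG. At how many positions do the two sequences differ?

Mismatches (1-based): position 4: C→A; position 9: G→C; position 15: G→C; position 16: T→A.

4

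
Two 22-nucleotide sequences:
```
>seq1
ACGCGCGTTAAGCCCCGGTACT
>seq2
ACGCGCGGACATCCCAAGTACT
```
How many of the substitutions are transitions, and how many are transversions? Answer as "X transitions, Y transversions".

Transitions (purine↔purine or pyrimidine↔pyrimidine): 17 G→A.
Transversions (purine↔pyrimidine): 8 T→G, 9 T→A, 10 A→C, 12 G→T, 16 C→A.

1 transition, 5 transversions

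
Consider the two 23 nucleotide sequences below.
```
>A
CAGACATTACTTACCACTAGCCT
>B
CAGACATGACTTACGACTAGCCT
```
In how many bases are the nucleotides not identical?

Comparing position by position, 2 bases differ: 8 (T/G), 15 (C/G).

2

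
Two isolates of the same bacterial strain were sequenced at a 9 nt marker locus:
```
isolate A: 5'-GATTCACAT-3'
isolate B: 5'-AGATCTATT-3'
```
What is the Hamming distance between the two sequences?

Mismatches (1-based): position 1: G→A; position 2: A→G; position 3: T→A; position 6: A→T; position 7: C→A; position 8: A→T.

6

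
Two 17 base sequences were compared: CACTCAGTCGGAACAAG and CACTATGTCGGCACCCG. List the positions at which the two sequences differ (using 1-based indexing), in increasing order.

5, 6, 12, 15, 16

Differences at position 5 (C→A), position 6 (A→T), position 12 (A→C), position 15 (A→C), position 16 (A→C).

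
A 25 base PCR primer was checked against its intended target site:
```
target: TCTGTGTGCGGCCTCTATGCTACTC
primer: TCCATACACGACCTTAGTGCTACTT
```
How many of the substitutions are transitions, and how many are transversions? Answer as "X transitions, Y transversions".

Mismatches (1-based):
base 3: T→C (pyrimidine→pyrimidine, transition)
base 4: G→A (purine→purine, transition)
base 6: G→A (purine→purine, transition)
base 7: T→C (pyrimidine→pyrimidine, transition)
base 8: G→A (purine→purine, transition)
base 11: G→A (purine→purine, transition)
base 15: C→T (pyrimidine→pyrimidine, transition)
base 16: T→A (pyrimidine→purine, transversion)
base 17: A→G (purine→purine, transition)
base 25: C→T (pyrimidine→pyrimidine, transition)

9 transitions, 1 transversion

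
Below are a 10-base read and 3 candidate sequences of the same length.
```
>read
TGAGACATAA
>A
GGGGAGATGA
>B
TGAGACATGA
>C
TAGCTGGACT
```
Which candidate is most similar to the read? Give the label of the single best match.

B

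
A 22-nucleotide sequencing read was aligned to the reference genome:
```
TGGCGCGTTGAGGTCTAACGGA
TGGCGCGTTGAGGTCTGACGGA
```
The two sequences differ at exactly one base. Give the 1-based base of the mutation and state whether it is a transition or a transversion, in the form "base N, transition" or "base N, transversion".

base 17, transition

The sequences differ only at base 17: A→G (purine→purine), a transition.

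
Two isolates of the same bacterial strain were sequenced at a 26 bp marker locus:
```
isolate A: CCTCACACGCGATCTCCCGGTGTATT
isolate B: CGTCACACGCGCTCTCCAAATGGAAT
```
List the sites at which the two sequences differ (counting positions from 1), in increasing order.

2, 12, 18, 19, 20, 23, 25

Scanning 1-based: 2: C/G; 12: A/C; 18: C/A; 19: G/A; 20: G/A; 23: T/G; 25: T/A.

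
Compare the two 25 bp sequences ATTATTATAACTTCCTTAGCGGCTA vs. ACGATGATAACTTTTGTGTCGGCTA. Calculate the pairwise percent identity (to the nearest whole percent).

68%

Mismatches at positions 2, 3, 6, 14, 15, 16, 18, 19 (1-based): 8 of 25.
Identical positions: 17/25 = 68% → 68%.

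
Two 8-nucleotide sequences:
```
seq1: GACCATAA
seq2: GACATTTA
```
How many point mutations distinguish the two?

Comparing position by position, 3 bases differ: 4 (C/A), 5 (A/T), 7 (A/T).

3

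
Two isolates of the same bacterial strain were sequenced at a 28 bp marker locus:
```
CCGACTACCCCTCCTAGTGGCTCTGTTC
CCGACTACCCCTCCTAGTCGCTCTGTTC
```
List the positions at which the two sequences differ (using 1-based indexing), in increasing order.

Scanning 1-based: 19: G/C.

19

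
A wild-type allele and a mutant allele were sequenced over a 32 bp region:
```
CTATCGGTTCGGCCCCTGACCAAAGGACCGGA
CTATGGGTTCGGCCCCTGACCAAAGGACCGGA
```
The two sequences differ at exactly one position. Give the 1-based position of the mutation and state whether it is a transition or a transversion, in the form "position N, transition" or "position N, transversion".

The sequences differ only at position 5: C→G (pyrimidine→purine), a transversion.

position 5, transversion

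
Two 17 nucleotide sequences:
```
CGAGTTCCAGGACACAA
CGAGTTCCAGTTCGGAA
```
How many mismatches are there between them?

4

Mismatches (1-based): base 11: G→T; base 12: A→T; base 14: A→G; base 15: C→G.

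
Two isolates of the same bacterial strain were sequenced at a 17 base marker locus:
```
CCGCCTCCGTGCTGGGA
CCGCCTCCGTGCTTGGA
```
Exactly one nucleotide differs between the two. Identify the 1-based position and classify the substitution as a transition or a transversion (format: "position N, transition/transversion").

position 14, transversion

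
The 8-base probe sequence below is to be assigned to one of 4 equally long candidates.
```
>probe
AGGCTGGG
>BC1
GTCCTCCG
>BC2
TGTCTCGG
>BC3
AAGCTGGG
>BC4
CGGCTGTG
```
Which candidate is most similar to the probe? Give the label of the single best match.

BC3

Hamming distances to probe — BC1: 5; BC2: 3; BC3: 1; BC4: 2.
Smallest is BC3 with 1 mismatch.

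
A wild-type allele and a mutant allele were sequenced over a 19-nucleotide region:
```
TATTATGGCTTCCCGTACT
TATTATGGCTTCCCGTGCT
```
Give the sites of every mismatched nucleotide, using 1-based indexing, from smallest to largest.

17

Differences at site 17 (A→G).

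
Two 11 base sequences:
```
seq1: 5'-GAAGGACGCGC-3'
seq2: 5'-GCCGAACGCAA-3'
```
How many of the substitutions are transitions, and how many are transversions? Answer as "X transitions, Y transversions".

Mismatches (1-based):
base 2: A→C (purine→pyrimidine, transversion)
base 3: A→C (purine→pyrimidine, transversion)
base 5: G→A (purine→purine, transition)
base 10: G→A (purine→purine, transition)
base 11: C→A (pyrimidine→purine, transversion)

2 transitions, 3 transversions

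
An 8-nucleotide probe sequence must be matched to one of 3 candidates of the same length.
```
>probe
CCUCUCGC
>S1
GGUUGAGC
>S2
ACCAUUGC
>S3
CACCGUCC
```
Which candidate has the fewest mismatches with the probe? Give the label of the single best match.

S2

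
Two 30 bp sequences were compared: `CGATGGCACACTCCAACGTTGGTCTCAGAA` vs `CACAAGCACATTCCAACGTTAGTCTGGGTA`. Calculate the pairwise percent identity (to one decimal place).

70.0%

9 positions differ (2, 3, 4, 5, 11, 21, 26, 27, 29), so 21 of 30 match: 21/30 = 70%.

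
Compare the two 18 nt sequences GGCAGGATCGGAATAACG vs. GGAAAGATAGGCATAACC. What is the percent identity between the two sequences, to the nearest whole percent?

72%

Mismatches at positions 3, 5, 9, 12, 18 (1-based): 5 of 18.
Identical positions: 13/18 = 72.22% → 72%.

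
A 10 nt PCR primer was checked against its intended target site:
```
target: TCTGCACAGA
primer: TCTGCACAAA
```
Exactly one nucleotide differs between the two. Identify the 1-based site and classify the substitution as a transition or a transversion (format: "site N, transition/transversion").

site 9, transition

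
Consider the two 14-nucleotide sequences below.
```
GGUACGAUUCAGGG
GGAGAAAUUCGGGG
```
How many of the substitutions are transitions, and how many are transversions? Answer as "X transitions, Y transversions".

3 transitions, 2 transversions

Transitions (purine↔purine or pyrimidine↔pyrimidine): 4 A→G, 6 G→A, 11 A→G.
Transversions (purine↔pyrimidine): 3 U→A, 5 C→A.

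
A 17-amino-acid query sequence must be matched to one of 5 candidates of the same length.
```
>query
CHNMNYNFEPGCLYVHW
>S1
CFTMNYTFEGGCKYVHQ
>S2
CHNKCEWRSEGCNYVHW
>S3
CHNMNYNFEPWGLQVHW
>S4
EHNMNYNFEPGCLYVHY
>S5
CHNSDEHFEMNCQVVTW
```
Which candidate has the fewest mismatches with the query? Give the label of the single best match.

S1 differs at 6 residues; S2 differs at 8 residues; S3 differs at 3 residues; S4 differs at 2 residues; S5 differs at 9 residues. The closest is S4.

S4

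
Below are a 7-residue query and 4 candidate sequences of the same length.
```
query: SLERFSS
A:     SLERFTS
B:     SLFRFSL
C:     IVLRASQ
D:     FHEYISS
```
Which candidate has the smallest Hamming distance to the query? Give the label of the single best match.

A differs at 1 residue; B differs at 2 residues; C differs at 5 residues; D differs at 4 residues. The closest is A.

A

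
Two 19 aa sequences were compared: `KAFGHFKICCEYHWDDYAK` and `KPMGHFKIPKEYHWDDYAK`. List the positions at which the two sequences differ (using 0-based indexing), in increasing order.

1, 2, 8, 9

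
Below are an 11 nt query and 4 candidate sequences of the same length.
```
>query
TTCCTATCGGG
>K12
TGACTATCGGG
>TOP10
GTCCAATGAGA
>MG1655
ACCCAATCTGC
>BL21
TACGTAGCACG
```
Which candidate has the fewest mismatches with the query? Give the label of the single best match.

K12

Hamming distances to query — K12: 2; TOP10: 5; MG1655: 5; BL21: 5.
Smallest is K12 with 2 mismatches.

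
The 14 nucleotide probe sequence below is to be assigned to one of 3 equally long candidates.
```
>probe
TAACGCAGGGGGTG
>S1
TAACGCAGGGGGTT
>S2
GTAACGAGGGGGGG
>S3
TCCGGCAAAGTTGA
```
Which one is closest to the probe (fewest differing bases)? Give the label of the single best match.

Hamming distances to probe — S1: 1; S2: 6; S3: 9.
Smallest is S1 with 1 mismatch.

S1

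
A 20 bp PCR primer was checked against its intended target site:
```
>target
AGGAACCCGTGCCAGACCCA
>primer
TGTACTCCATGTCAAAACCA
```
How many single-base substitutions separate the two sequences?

8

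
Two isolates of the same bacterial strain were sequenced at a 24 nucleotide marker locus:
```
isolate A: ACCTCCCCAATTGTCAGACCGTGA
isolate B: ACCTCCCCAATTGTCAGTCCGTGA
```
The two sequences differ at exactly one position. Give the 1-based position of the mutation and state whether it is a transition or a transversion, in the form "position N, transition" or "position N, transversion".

position 18, transversion

The sequences differ only at position 18: A→T (purine→pyrimidine), a transversion.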